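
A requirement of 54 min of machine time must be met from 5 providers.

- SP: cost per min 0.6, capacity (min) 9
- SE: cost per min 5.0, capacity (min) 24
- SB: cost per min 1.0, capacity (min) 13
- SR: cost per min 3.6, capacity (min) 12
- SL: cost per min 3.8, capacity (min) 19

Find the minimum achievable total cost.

Use providers in increasing cost order.
SP at 0.6: take all 9 min → 45 still needed.
Take 13 from SB at 1.0 → need 32 more.
Take 12 from SR at 3.6 → need 20 more.
SL (3.8): use full 19 → 1 min to go.
Take 1 from SE at 5.0 to finish.
Cost = 9×0.6 + 13×1.0 + 12×3.6 + 19×3.8 + 1×5.0 = 138.8.

138.8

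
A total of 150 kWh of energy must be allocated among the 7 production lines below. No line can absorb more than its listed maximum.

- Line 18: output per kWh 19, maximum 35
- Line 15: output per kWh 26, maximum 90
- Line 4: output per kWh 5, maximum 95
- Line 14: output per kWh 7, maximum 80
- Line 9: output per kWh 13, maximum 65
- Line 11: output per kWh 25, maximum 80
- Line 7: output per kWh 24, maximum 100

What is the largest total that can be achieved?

Order the production lines by output per kWh: Line 15 26 > Line 11 25 > Line 7 24 > Line 18 19 > Line 9 13 > Line 14 7 > Line 4 5.
Line 15 takes 90 to reach its cap of 90 ; 60 left.
Line 11: +60 (room for 80) → 60. Pool exhausted.
Total = 26×90 + 25×60 = 3840.

3840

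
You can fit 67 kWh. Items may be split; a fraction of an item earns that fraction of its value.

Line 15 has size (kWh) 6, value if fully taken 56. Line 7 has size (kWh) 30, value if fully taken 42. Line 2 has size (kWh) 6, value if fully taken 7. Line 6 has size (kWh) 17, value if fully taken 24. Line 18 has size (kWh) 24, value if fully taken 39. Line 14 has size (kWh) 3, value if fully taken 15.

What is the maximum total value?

Sort by value density: Line 15 56/6≈9.33, Line 14 15/3≈5, Line 18 39/24≈1.62, Line 6 24/17≈1.41, Line 7 42/30≈1.4, Line 2 7/6≈1.17.
Take all of Line 15 (6 kWh, value 56) — 61 kWh left.
Line 14: take in full, 3 kWh for value 15 — 58 left.
All 24 kWh of Line 18 fit (value 39) — 34 remain.
Take all of Line 6 (17 kWh, value 24) — 17 kWh left.
17 kWh left: a 17/30 share of Line 7 gives 42×17/30 = 23.8.
Total value = 157.8.

157.8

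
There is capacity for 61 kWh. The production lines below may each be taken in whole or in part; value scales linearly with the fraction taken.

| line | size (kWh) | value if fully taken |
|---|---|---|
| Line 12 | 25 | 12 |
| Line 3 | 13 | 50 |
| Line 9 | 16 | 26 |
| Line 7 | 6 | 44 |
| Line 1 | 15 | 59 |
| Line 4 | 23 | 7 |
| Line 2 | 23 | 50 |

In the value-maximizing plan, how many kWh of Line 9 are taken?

Best value per unit of size first: Line 7 44/6≈7.33, Line 1 59/15≈3.93, Line 3 50/13≈3.85, Line 2 50/23≈2.17, Line 9 26/16≈1.62, Line 12 12/25≈0.48, Line 4 7/23≈0.304.
Line 7: take in full, 6 kWh for value 44 — 55 left.
Line 1: take in full, 15 kWh for value 59 — 40 left.
Line 3: take in full, 13 kWh for value 50 — 27 left.
Line 2: take in full, 23 kWh for value 50 — 4 left.
Fill the last 4 kWh with part of Line 9: 4/16 of it earns 6.5.

4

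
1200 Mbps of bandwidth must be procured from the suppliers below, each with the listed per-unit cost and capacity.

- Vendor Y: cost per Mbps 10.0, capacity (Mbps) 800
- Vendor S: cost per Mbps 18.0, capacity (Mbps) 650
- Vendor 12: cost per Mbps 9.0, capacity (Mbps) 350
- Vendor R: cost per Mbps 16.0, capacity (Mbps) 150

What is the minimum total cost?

Fill from the cheapest supplier first.
Vendor 12 at 9.0: take all 350 Mbps ; 850 still needed.
Vendor Y (10.0): use full 800 ; 50 Mbps to go.
Vendor R at 16.0: take 50 of its 150 ; requirement met.
Vendor S: unused.
Cost = 350×9.0 + 800×10.0 + 50×16.0 = 11950.

11950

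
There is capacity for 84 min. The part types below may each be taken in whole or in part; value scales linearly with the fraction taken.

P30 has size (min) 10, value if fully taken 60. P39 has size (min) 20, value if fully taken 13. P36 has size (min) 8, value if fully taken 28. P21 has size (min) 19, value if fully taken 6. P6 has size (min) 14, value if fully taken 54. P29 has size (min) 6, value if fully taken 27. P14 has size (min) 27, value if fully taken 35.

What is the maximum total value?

Rank by value-to-size ratio: P30 60/10≈6, P29 27/6≈4.5, P6 54/14≈3.86, P36 28/8≈3.5, P14 35/27≈1.3, P39 13/20≈0.65, P21 6/19≈0.316.
All 10 min of P30 fit (value 60) → 74 remain.
P29: take in full, 6 min for value 27 → 68 left.
P6: take in full, 14 min for value 54 → 54 left.
All 8 min of P36 fit (value 28) → 46 remain.
Take all of P14 (27 min, value 35) → 19 min left.
19 min left: a 19/20 share of P39 gives 13×19/20 = 12.35.
Total value = 216.35.

216.35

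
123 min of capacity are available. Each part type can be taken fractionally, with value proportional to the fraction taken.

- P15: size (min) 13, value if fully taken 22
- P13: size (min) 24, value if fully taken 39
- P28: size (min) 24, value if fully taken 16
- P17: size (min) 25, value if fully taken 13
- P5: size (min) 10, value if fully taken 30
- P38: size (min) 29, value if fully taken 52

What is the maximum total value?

170.96

Rank by value-to-size ratio: P5 30/10≈3, P38 52/29≈1.79, P15 22/13≈1.69, P13 39/24≈1.62, P28 16/24≈0.667, P17 13/25≈0.52.
All 10 min of P5 fit (value 30) → 113 remain.
Take all of P38 (29 min, value 52) → 84 min left.
P15: take in full, 13 min for value 22 → 71 left.
All 24 min of P13 fit (value 39) → 47 remain.
All 24 min of P28 fit (value 16) → 23 remain.
23 min left: a 23/25 share of P17 gives 13×23/25 = 11.96.
Total value = 170.96.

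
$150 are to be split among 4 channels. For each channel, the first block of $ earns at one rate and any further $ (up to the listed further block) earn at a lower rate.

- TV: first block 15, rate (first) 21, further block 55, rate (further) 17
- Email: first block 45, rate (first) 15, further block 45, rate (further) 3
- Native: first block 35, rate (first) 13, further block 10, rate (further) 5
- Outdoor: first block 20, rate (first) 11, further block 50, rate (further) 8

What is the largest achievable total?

Rank every tier by rate: TV/T1 21 > TV/T2 17 > Email/T1 15 > Native/T1 13 > Outdoor/T1 11 > Outdoor/T2 8 > Native/T2 5 > Email/T2 3.
Fill TV T1 block (15 at 21) → 135 left.
TV T2 at 17: fill all 55 → 80 left.
Email/T1 (15): +45 → 35 left.
Native/T1 (13): +35 → 0 left.
Total = 21×15 + 17×55 + 15×45 + 13×35 = 2380.

2380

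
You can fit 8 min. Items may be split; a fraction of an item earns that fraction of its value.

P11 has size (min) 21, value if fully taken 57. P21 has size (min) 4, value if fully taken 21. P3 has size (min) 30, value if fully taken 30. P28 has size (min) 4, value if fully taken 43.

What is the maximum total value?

Rank by value-to-size ratio: P28 43/4≈10.8, P21 21/4≈5.25, P11 57/21≈2.71, P3 30/30≈1.
P28: take in full, 4 min for value 43 ; 4 left.
P21: take in full, 4 min for value 21 ; 0 left.
Total value = 64.

64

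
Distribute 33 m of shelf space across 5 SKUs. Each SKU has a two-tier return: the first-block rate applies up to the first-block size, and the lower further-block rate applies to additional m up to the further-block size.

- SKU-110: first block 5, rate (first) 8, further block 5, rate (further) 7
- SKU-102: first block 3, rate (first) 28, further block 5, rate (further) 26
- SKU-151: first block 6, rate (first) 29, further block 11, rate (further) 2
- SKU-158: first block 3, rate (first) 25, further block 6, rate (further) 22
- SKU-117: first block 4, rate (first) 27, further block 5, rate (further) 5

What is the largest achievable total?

750

Rank every tier by rate: SKU-151/tier1 29 > SKU-102/tier1 28 > SKU-117/tier1 27 > SKU-102/tier2 26 > SKU-158/tier1 25 > SKU-158/tier2 22 > SKU-110/tier1 8 > SKU-110/tier2 7 > SKU-117/tier2 5 > SKU-151/tier2 2.
Fill SKU-151 tier1 block (6 at 29) — 27 left.
SKU-102/tier1 (28): +3 — 24 left.
Fill SKU-117 tier1 block (4 at 27) — 20 left.
Fill SKU-102 tier2 block (5 at 26) — 15 left.
SKU-158/tier1 (25): +3 — 12 left.
SKU-158/tier2 (22): +6 — 6 left.
Fill SKU-110 tier1 block (5 at 8) — 1 left.
SKU-110 tier2 at 7: only 1 left, fill 1.
Total = 29×6 + 28×3 + 27×4 + 26×5 + 25×3 + 22×6 + 8×5 + 7×1 = 750.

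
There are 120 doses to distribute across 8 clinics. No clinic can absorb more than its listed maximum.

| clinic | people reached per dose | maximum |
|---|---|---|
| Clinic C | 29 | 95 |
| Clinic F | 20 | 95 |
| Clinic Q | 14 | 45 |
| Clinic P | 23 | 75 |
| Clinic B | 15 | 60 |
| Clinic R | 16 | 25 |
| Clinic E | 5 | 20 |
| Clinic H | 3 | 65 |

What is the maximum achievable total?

3330

Highest people reached per dose first: Clinic C 29 > Clinic P 23 > Clinic F 20 > Clinic R 16 > Clinic B 15 > Clinic Q 14 > Clinic E 5 > Clinic H 3.
Give Clinic C 95 to hit its cap of 95 — 25 left.
Clinic P has room for 75 but only 25 remain, so it gets 25.
Total = 29×95 + 23×25 = 3330.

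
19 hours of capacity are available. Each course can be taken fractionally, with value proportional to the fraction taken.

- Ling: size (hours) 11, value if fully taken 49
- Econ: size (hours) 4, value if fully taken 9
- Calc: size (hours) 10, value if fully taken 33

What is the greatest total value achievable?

75.4

Best value per unit of size first: Ling 49/11≈4.45, Calc 33/10≈3.3, Econ 9/4≈2.25.
All 11 hours of Ling fit (value 49) ; 8 remain.
Only 8 hours remain; take 8/10 of Calc for value 33×8/10 = 26.4.
Total value = 75.4.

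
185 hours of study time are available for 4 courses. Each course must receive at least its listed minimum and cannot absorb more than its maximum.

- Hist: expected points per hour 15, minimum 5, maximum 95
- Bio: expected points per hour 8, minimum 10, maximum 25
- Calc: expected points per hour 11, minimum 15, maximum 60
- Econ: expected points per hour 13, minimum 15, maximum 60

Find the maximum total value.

Meeting every minimum uses 5+10+15+15 = 45 hours, leaving 140.
Rank by expected points per hour: Hist 15 > Econ 13 > Calc 11 > Bio 8.
Give Hist 90 more to hit its cap of 95 → 50 left.
Econ: +45 to 60 (cap) → 5 left.
Calc: +5 (room for 45) → 20. Pool exhausted.
Total = 15×95 + 8×10 + 11×20 + 13×60 = 2505.

2505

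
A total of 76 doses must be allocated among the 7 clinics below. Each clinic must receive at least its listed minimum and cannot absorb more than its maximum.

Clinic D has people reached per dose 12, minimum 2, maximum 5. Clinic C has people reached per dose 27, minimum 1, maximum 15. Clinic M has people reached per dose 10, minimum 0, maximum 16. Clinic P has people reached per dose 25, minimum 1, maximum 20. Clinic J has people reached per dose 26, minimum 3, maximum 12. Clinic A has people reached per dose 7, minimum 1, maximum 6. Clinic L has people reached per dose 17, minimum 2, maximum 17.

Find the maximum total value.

1633

Meeting every minimum uses 2+1+0+1+3+1+2 = 10 doses, leaving 66.
Rank by people reached per dose: Clinic C 27 > Clinic J 26 > Clinic P 25 > Clinic L 17 > Clinic D 12 > Clinic M 10 > Clinic A 7.
Give Clinic C 14 more to hit its cap of 15 → 52 left.
Give Clinic J 9 more to hit its cap of 12 → 43 left.
Clinic P: +19 to 20 (cap) → 24 left.
Give Clinic L 15 more to hit its cap of 17 → 9 left.
Clinic D: +3 to 5 (cap) → 6 left.
Clinic M has room for 16 more but only 6 remain, so it gets 6.
Total = 12×5 + 27×15 + 10×6 + 25×20 + 26×12 + 7×1 + 17×17 = 1633.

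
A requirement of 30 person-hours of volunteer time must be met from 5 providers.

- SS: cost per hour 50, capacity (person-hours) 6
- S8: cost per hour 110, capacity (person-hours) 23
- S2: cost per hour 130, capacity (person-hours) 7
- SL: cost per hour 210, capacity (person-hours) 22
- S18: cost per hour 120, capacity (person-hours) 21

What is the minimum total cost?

2950

Cheapest first:
SS (50): use full 6 — 24 person-hours to go.
S8 (110): use full 23 — 1 person-hours to go.
S18 at 120: take 1 of its 21 — requirement met.
S2, SL: unused.
Cost = 6×50 + 23×110 + 1×120 = 2950.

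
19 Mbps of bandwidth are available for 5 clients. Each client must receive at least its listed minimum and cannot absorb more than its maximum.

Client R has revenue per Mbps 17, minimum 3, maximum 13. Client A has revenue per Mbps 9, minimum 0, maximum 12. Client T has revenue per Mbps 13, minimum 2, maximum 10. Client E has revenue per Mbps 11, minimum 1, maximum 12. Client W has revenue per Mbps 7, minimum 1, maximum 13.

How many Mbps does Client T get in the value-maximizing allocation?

4

Meeting every minimum uses 3+0+2+1+1 = 7 Mbps, leaving 12.
Highest revenue per Mbps first: Client R 17 > Client T 13 > Client E 11 > Client A 9 > Client W 7.
Give Client R 10 more to hit its cap of 13 — 2 left.
Only 2 left; Client T takes them to reach 4.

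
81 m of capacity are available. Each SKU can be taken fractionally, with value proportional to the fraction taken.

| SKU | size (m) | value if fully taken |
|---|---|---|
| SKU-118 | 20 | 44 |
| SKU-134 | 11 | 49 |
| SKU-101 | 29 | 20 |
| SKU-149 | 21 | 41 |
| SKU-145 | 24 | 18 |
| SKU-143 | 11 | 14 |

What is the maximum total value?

161.5

Best value per unit of size first: SKU-134 49/11≈4.45, SKU-118 44/20≈2.2, SKU-149 41/21≈1.95, SKU-143 14/11≈1.27, SKU-145 18/24≈0.75, SKU-101 20/29≈0.69.
Take all of SKU-134 (11 m, value 49) ; 70 m left.
Take all of SKU-118 (20 m, value 44) ; 50 m left.
Take all of SKU-149 (21 m, value 41) ; 29 m left.
All 11 m of SKU-143 fit (value 14) ; 18 remain.
18 m left: a 18/24 share of SKU-145 gives 18×18/24 = 13.5.
Total value = 161.5.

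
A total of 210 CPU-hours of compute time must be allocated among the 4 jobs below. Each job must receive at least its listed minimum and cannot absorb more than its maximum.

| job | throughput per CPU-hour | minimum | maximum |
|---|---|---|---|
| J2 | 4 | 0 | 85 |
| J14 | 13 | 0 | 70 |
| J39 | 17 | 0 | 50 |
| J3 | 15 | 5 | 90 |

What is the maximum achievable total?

3110

Meeting every minimum uses 0+0+0+5 = 5 CPU-hours, leaving 205.
Highest throughput per CPU-hour first: J39 17 > J3 15 > J14 13 > J2 4.
J39 takes 50 more to reach its cap of 50 ; 155 left.
J3: +85 to 90 (cap) ; 70 left.
J14: +70 to 70 (cap) ; 0 left.
Total = 13×70 + 17×50 + 15×90 = 3110.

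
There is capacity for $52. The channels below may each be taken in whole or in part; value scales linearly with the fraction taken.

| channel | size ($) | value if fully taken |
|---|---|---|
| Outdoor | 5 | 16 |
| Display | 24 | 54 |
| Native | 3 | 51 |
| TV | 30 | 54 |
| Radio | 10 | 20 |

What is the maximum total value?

Rank by value-to-size ratio: Native 51/3≈17, Outdoor 16/5≈3.2, Display 54/24≈2.25, Radio 20/10≈2, TV 54/30≈1.8.
Native: take in full, 3 $ for value 51 → 49 left.
Take all of Outdoor (5 $, value 16) → 44 $ left.
Display: take in full, 24 $ for value 54 → 20 left.
Radio: take in full, 10 $ for value 20 → 10 left.
10 $ left: a 10/30 share of TV gives 54×10/30 = 18.
Total value = 159.

159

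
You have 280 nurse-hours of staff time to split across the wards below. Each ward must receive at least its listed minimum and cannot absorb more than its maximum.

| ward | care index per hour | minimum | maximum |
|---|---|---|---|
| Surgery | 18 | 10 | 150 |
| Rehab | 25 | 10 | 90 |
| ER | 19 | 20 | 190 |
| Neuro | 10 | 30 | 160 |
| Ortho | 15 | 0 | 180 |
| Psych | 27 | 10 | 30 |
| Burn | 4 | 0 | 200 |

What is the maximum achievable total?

Meeting every minimum uses 10+10+20+30+0+10+0 = 80 nurse-hours, leaving 200.
Highest care index per hour first: Psych 27 > Rehab 25 > ER 19 > Surgery 18 > Ortho 15 > Neuro 10 > Burn 4.
Psych takes 20 more to reach its cap of 30 — 180 left.
Rehab takes 80 more to reach its cap of 90 — 100 left.
ER: +100 (room for 170) → 120. Pool exhausted.
Total = 18×10 + 25×90 + 19×120 + 10×30 + 27×30 = 5820.

5820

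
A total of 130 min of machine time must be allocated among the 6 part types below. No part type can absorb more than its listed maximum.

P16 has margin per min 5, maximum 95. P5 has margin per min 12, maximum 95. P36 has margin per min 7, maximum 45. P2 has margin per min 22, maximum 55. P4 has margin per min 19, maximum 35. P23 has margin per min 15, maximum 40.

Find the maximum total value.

Highest margin per min first: P2 22 > P4 19 > P23 15 > P5 12 > P36 7 > P16 5.
P2: +55 to 55 (cap) → 75 left.
P4 takes 35 to reach its cap of 35 → 40 left.
P23: +40 to 40 (cap) → 0 left.
Total = 22×55 + 19×35 + 15×40 = 2475.

2475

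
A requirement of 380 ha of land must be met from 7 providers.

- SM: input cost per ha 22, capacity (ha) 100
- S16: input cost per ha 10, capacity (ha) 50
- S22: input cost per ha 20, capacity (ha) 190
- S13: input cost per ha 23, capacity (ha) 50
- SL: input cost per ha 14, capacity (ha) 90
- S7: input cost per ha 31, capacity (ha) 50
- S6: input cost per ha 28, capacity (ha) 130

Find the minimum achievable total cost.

6660

Use providers in increasing cost order.
S16 at 10: take all 50 ha ; 330 still needed.
Take 90 from SL at 14 ; need 240 more.
S22 at 20: take all 190 ha ; 50 still needed.
Take 50 from SM at 22 to finish.
S13, S6, S7: unused.
Cost = 50×10 + 90×14 + 190×20 + 50×22 = 6660.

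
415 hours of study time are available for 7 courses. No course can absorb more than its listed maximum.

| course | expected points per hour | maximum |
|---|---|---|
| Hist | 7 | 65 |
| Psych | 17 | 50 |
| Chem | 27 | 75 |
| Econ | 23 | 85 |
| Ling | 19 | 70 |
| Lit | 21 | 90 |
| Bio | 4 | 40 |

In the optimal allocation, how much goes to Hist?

45

Rank by expected points per hour: Chem 27 > Econ 23 > Lit 21 > Ling 19 > Psych 17 > Hist 7 > Bio 4.
Chem takes 75 to reach its cap of 75 → 340 left.
Give Econ 85 to hit its cap of 85 → 255 left.
Lit: +90 to 90 (cap) → 165 left.
Ling takes 70 to reach its cap of 70 → 95 left.
Psych: +50 to 50 (cap) → 45 left.
Hist: +45 (room for 65) → 45. Pool exhausted.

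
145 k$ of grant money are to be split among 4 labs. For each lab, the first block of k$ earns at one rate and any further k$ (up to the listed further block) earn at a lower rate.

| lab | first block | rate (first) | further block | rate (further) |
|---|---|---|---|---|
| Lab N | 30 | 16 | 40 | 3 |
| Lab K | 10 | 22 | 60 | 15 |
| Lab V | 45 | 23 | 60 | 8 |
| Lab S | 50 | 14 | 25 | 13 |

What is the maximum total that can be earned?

2635

Treat each block as its own option and order by rate: Lab V/first 23 > Lab K/first 22 > Lab N/first 16 > Lab K/second 15 > Lab S/first 14 > Lab S/second 13 > Lab V/second 8 > Lab N/second 3.
Fill Lab V first block (45 at 23) → 100 left.
Lab K first at 22: fill all 10 → 90 left.
Lab N/first (16): +30 → 60 left.
Lab K/second (15): +60 → 0 left.
Total = 23×45 + 22×10 + 16×30 + 15×60 = 2635.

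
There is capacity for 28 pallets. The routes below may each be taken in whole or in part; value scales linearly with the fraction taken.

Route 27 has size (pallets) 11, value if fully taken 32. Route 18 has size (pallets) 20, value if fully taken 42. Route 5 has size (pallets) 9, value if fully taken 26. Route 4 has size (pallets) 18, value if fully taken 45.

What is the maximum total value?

Best value per unit of size first: Route 27 32/11≈2.91, Route 5 26/9≈2.89, Route 4 45/18≈2.5, Route 18 42/20≈2.1.
Route 27: take in full, 11 pallets for value 32 → 17 left.
Route 5: take in full, 9 pallets for value 26 → 8 left.
Fill the last 8 pallets with part of Route 4: 8/18 of it earns 20.
Total value = 78.

78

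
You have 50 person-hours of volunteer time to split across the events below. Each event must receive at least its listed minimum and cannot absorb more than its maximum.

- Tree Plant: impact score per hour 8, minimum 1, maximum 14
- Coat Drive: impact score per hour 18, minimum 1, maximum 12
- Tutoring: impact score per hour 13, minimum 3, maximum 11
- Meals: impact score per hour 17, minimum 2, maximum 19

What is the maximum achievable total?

746

Meeting every minimum uses 1+1+3+2 = 7 person-hours, leaving 43.
Highest impact score per hour first: Coat Drive 18 > Meals 17 > Tutoring 13 > Tree Plant 8.
Give Coat Drive 11 more to hit its cap of 12 → 32 left.
Meals takes 17 more to reach its cap of 19 → 15 left.
Tutoring takes 8 more to reach its cap of 11 → 7 left.
Tree Plant has room for 13 more but only 7 remain, so it gets 8.
Total = 8×8 + 18×12 + 13×11 + 17×19 = 746.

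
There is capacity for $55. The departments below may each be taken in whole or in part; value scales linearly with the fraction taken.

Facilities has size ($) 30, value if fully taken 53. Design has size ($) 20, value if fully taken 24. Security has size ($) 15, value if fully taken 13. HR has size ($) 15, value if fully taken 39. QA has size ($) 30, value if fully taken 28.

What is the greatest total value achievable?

Sort by value density: HR 39/15≈2.6, Facilities 53/30≈1.77, Design 24/20≈1.2, QA 28/30≈0.933, Security 13/15≈0.867.
Take all of HR (15 $, value 39) — 40 $ left.
Facilities: take in full, 30 $ for value 53 — 10 left.
Only 10 $ remain; take 10/20 of Design for value 24×10/20 = 12.
Total value = 104.

104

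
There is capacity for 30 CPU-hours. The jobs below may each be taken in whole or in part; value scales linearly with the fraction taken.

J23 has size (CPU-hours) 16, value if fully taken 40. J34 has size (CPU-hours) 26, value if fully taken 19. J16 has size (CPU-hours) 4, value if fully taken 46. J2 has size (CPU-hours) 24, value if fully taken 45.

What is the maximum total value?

104.75

Best value per unit of size first: J16 46/4≈11.5, J23 40/16≈2.5, J2 45/24≈1.88, J34 19/26≈0.731.
J16: take in full, 4 CPU-hours for value 46 ; 26 left.
Take all of J23 (16 CPU-hours, value 40) ; 10 CPU-hours left.
Fill the last 10 CPU-hours with part of J2: 10/24 of it earns 18.75.
Total value = 104.75.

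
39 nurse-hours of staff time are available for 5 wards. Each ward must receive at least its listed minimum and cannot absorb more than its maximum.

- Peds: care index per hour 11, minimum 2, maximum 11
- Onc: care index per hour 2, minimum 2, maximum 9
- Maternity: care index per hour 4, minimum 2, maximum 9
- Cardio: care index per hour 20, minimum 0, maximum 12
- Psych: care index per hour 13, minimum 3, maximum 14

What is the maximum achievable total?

Meeting every minimum uses 2+2+2+0+3 = 9 nurse-hours, leaving 30.
Order the wards by care index per hour: Cardio 20 > Psych 13 > Peds 11 > Maternity 4 > Onc 2.
Give Cardio 12 more to hit its cap of 12 — 18 left.
Psych: +11 to 14 (cap) — 7 left.
Only 7 left; Peds takes them to reach 9.
Total = 11×9 + 2×2 + 4×2 + 20×12 + 13×14 = 533.

533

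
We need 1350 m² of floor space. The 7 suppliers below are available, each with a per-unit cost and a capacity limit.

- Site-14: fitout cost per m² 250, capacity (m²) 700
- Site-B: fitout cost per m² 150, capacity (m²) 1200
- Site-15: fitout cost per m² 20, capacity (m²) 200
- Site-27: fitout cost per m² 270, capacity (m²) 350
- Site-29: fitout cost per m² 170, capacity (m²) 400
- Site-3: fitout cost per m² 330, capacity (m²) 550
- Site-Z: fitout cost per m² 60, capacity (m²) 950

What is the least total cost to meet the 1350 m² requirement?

91000

Cheapest first:
Site-15 at 20: take all 200 m² ; 1150 still needed.
Site-Z (60): use full 950 ; 200 m² to go.
Site-B (150): take the remaining 200 ; done.
Site-29, Site-14, Site-27, Site-3: unused.
Cost = 200×20 + 950×60 + 200×150 = 91000.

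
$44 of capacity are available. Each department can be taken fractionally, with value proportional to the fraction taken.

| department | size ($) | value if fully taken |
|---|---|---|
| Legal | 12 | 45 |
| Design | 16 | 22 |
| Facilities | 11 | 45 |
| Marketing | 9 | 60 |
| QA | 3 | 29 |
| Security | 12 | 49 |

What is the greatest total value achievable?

216.75

Rank by value-to-size ratio: QA 29/3≈9.67, Marketing 60/9≈6.67, Facilities 45/11≈4.09, Security 49/12≈4.08, Legal 45/12≈3.75, Design 22/16≈1.38.
QA: take in full, 3 $ for value 29 — 41 left.
Marketing: take in full, 9 $ for value 60 — 32 left.
All 11 $ of Facilities fit (value 45) — 21 remain.
Security: take in full, 12 $ for value 49 — 9 left.
Fill the last 9 $ with part of Legal: 9/12 of it earns 33.75.
Total value = 216.75.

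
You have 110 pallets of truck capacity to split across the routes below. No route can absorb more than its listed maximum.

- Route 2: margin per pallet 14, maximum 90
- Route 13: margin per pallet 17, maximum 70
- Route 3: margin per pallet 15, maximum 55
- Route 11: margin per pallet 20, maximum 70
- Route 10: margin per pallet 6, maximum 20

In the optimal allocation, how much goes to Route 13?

40

Order the routes by margin per pallet: Route 11 20 > Route 13 17 > Route 3 15 > Route 2 14 > Route 10 6.
Route 11 takes 70 to reach its cap of 70 — 40 left.
Route 13 has room for 70 but only 40 remain, so it gets 40.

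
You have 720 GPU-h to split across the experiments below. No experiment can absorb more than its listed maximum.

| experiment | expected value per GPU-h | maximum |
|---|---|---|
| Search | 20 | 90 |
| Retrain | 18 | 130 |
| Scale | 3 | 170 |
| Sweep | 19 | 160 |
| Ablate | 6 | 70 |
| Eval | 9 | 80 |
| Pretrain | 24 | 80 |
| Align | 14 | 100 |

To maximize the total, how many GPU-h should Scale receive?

10

Order the experiments by expected value per GPU-h: Pretrain 24 > Search 20 > Sweep 19 > Retrain 18 > Align 14 > Eval 9 > Ablate 6 > Scale 3.
Give Pretrain 80 to hit its cap of 80 ; 640 left.
Give Search 90 to hit its cap of 90 ; 550 left.
Give Sweep 160 to hit its cap of 160 ; 390 left.
Retrain: +130 to 130 (cap) ; 260 left.
Align: +100 to 100 (cap) ; 160 left.
Eval: +80 to 80 (cap) ; 80 left.
Give Ablate 70 to hit its cap of 70 ; 10 left.
Only 10 left; Scale takes them to reach 10.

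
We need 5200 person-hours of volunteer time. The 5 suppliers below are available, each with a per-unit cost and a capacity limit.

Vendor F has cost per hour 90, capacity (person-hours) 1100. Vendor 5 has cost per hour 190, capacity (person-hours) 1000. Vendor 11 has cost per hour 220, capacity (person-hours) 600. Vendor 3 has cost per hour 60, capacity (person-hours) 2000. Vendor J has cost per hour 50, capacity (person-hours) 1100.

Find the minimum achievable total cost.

Use suppliers in increasing cost order.
Take 1100 from Vendor J at 50 — need 4100 more.
Vendor 3 at 60: take all 2000 person-hours — 2100 still needed.
Vendor F at 90: take all 1100 person-hours — 1000 still needed.
Vendor 5 (190): use full 1000 — 0 person-hours to go.
Vendor 11: unused.
Cost = 1100×50 + 2000×60 + 1100×90 + 1000×190 = 464000.

464000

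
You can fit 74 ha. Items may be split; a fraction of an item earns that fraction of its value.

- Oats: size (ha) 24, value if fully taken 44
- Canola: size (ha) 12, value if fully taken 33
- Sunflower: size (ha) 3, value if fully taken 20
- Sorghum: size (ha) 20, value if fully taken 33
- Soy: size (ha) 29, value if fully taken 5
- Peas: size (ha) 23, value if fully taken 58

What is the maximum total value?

Sort by value density: Sunflower 20/3≈6.67, Canola 33/12≈2.75, Peas 58/23≈2.52, Oats 44/24≈1.83, Sorghum 33/20≈1.65, Soy 5/29≈0.172.
Take all of Sunflower (3 ha, value 20) — 71 ha left.
Take all of Canola (12 ha, value 33) — 59 ha left.
All 23 ha of Peas fit (value 58) — 36 remain.
Take all of Oats (24 ha, value 44) — 12 ha left.
Fill the last 12 ha with part of Sorghum: 12/20 of it earns 19.8.
Total value = 174.8.

174.8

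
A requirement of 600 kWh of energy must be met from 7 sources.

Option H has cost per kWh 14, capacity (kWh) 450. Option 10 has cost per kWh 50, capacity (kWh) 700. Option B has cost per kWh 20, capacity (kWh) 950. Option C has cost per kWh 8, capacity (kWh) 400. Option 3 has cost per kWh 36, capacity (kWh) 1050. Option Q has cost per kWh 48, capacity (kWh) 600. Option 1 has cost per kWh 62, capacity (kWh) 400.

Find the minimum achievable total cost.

6000

Use sources in increasing cost order.
Option C at 8: take all 400 kWh → 200 still needed.
Option H (14): take the remaining 200 → done.
Option B, Option 3, Option Q, Option 10, Option 1: unused.
Cost = 400×8 + 200×14 = 6000.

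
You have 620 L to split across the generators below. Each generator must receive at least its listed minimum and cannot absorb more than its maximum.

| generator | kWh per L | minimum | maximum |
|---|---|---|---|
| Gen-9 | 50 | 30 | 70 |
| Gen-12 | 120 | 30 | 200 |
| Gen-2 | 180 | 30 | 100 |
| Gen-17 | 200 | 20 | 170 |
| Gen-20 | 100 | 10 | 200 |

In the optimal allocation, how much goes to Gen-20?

Meeting every minimum uses 30+30+30+20+10 = 120 L, leaving 500.
Rank by kWh per L: Gen-17 200 > Gen-2 180 > Gen-12 120 > Gen-20 100 > Gen-9 50.
Give Gen-17 150 more to hit its cap of 170 ; 350 left.
Gen-2 takes 70 more to reach its cap of 100 ; 280 left.
Give Gen-12 170 more to hit its cap of 200 ; 110 left.
Only 110 left; Gen-20 takes them to reach 120.

120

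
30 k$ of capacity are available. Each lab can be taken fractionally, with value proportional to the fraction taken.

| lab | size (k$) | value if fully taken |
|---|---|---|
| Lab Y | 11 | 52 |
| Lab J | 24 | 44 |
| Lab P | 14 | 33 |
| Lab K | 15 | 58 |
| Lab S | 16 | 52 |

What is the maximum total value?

Sort by value density: Lab Y 52/11≈4.73, Lab K 58/15≈3.87, Lab S 52/16≈3.25, Lab P 33/14≈2.36, Lab J 44/24≈1.83.
Lab Y: take in full, 11 k$ for value 52 → 19 left.
Take all of Lab K (15 k$, value 58) → 4 k$ left.
4 k$ left: a 4/16 share of Lab S gives 52×4/16 = 13.
Total value = 123.

123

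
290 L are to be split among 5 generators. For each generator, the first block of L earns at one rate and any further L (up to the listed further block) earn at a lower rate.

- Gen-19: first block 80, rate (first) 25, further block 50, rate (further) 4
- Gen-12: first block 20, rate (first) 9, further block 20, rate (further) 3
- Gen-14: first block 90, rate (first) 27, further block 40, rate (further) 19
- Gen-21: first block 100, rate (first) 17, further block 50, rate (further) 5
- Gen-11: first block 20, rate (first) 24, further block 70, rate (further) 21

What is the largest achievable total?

6950

Order all 10 blocks by rate: Gen-14/first 27 > Gen-19/first 25 > Gen-11/first 24 > Gen-11/second 21 > Gen-14/second 19 > Gen-21/first 17 > Gen-12/first 9 > Gen-21/second 5 > Gen-19/second 4 > Gen-12/second 3.
Gen-14/first (27): +90 — 200 left.
Gen-19/first (25): +80 — 120 left.
Gen-11/first (24): +20 — 100 left.
Fill Gen-11 second block (70 at 21) — 30 left.
Gen-14/second: +30 of 40 at 19; pool empty.
Total = 27×90 + 25×80 + 24×20 + 21×70 + 19×30 = 6950.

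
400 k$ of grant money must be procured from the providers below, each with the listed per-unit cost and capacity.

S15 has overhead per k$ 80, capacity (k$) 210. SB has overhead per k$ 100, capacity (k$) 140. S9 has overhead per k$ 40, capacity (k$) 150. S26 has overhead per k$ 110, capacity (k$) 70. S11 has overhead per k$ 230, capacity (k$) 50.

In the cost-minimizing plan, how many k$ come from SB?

Cheapest first:
S9 (40): use full 150 ; 250 k$ to go.
S15 (80): use full 210 ; 40 k$ to go.
SB at 100: take 40 of its 140 ; requirement met.
S26, S11: unused.

40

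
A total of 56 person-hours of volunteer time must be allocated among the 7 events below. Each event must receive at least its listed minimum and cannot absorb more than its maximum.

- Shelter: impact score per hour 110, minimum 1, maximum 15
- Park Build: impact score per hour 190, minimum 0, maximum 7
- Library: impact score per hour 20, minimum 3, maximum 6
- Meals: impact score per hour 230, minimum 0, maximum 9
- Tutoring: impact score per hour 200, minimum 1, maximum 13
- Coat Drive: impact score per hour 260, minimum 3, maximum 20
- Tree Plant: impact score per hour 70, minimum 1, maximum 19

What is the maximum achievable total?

11660

Meeting every minimum uses 1+0+3+0+1+3+1 = 9 person-hours, leaving 47.
Highest impact score per hour first: Coat Drive 260 > Meals 230 > Tutoring 200 > Park Build 190 > Shelter 110 > Tree Plant 70 > Library 20.
Coat Drive takes 17 more to reach its cap of 20 ; 30 left.
Meals takes 9 more to reach its cap of 9 ; 21 left.
Tutoring: +12 to 13 (cap) ; 9 left.
Give Park Build 7 more to hit its cap of 7 ; 2 left.
Shelter has room for 14 more but only 2 remain, so it gets 3.
Total = 110×3 + 190×7 + 20×3 + 230×9 + 200×13 + 260×20 + 70×1 = 11660.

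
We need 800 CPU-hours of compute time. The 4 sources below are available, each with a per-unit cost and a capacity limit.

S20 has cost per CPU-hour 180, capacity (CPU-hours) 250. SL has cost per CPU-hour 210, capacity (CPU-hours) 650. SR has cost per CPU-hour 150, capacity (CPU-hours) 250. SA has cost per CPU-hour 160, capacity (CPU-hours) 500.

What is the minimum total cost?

126500

Use sources in increasing cost order.
Take 250 from SR at 150 — need 550 more.
Take 500 from SA at 160 — need 50 more.
S20 (180): take the remaining 50 — done.
SL: unused.
Cost = 250×150 + 500×160 + 50×180 = 126500.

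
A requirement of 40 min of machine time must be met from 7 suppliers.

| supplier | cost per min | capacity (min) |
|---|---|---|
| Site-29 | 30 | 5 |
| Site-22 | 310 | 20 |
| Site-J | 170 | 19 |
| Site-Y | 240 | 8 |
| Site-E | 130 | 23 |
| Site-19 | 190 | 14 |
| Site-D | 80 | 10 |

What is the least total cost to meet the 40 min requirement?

Cheapest first:
Take 5 from Site-29 at 30 → need 35 more.
Take 10 from Site-D at 80 → need 25 more.
Take 23 from Site-E at 130 → need 2 more.
Site-J (170): take the remaining 2 → done.
Site-19, Site-Y, Site-22: unused.
Cost = 5×30 + 10×80 + 23×130 + 2×170 = 4280.

4280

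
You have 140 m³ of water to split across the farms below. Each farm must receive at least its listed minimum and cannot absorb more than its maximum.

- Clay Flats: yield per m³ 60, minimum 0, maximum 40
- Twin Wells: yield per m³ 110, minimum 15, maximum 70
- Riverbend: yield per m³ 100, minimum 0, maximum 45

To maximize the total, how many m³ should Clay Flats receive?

25

Meeting every minimum uses 0+15+0 = 15 m³, leaving 125.
Order the farms by yield per m³: Twin Wells 110 > Riverbend 100 > Clay Flats 60.
Twin Wells takes 55 more to reach its cap of 70 ; 70 left.
Riverbend takes 45 more to reach its cap of 45 ; 25 left.
Clay Flats has room for 40 more but only 25 remain, so it gets 25.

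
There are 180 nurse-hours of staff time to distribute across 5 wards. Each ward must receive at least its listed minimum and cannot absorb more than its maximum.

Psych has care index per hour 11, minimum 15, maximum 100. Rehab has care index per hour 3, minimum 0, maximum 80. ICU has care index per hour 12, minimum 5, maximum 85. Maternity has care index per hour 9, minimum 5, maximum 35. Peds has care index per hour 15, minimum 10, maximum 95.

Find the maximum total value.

Meeting every minimum uses 15+0+5+5+10 = 35 nurse-hours, leaving 145.
Rank by care index per hour: Peds 15 > ICU 12 > Psych 11 > Maternity 9 > Rehab 3.
Peds takes 85 more to reach its cap of 95 → 60 left.
ICU has room for 80 more but only 60 remain, so it gets 65.
Total = 11×15 + 12×65 + 9×5 + 15×95 = 2415.

2415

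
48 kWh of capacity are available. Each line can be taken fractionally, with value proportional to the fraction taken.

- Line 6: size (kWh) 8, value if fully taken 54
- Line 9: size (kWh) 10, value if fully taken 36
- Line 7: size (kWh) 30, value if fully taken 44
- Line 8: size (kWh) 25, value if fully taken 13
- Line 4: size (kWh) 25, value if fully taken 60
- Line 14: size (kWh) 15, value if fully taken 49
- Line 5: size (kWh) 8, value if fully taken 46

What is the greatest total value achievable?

Rank by value-to-size ratio: Line 6 54/8≈6.75, Line 5 46/8≈5.75, Line 9 36/10≈3.6, Line 14 49/15≈3.27, Line 4 60/25≈2.4, Line 7 44/30≈1.47, Line 8 13/25≈0.52.
All 8 kWh of Line 6 fit (value 54) ; 40 remain.
Take all of Line 5 (8 kWh, value 46) ; 32 kWh left.
Take all of Line 9 (10 kWh, value 36) ; 22 kWh left.
Take all of Line 14 (15 kWh, value 49) ; 7 kWh left.
7 kWh left: a 7/25 share of Line 4 gives 60×7/25 = 16.8.
Total value = 201.8.

201.8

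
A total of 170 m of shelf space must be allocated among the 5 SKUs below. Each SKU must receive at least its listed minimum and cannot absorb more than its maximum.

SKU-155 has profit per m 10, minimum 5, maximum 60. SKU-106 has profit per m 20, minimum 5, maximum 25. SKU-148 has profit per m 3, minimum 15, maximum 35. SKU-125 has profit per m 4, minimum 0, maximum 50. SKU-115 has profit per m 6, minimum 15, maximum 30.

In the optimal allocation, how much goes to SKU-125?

40

Meeting every minimum uses 5+5+15+0+15 = 40 m, leaving 130.
Order the SKUs by profit per m: SKU-106 20 > SKU-155 10 > SKU-115 6 > SKU-125 4 > SKU-148 3.
Give SKU-106 20 more to hit its cap of 25 — 110 left.
Give SKU-155 55 more to hit its cap of 60 — 55 left.
SKU-115 takes 15 more to reach its cap of 30 — 40 left.
SKU-125: +40 (room for 50) → 40. Pool exhausted.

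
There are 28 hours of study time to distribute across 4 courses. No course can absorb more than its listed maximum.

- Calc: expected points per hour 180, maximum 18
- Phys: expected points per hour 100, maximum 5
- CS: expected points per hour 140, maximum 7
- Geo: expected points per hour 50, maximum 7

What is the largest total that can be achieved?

4520

Rank by expected points per hour: Calc 180 > CS 140 > Phys 100 > Geo 50.
Calc takes 18 to reach its cap of 18 ; 10 left.
CS takes 7 to reach its cap of 7 ; 3 left.
Phys has room for 5 but only 3 remain, so it gets 3.
Total = 180×18 + 100×3 + 140×7 = 4520.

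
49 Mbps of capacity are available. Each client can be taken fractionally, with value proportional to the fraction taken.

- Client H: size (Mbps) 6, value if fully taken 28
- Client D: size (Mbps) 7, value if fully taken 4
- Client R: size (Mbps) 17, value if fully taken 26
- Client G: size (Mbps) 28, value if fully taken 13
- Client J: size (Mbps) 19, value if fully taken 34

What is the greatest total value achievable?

92

Sort by value density: Client H 28/6≈4.67, Client J 34/19≈1.79, Client R 26/17≈1.53, Client D 4/7≈0.571, Client G 13/28≈0.464.
All 6 Mbps of Client H fit (value 28) ; 43 remain.
All 19 Mbps of Client J fit (value 34) ; 24 remain.
All 17 Mbps of Client R fit (value 26) ; 7 remain.
Client D: take in full, 7 Mbps for value 4 ; 0 left.
Total value = 92.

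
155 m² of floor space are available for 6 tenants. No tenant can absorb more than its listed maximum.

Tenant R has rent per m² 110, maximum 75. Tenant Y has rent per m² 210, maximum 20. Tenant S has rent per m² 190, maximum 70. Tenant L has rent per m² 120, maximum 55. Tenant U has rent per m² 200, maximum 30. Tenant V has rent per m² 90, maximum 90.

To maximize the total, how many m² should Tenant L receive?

35

Rank by rent per m²: Tenant Y 210 > Tenant U 200 > Tenant S 190 > Tenant L 120 > Tenant R 110 > Tenant V 90.
Tenant Y: +20 to 20 (cap) ; 135 left.
Tenant U takes 30 to reach its cap of 30 ; 105 left.
Give Tenant S 70 to hit its cap of 70 ; 35 left.
Tenant L has room for 55 but only 35 remain, so it gets 35.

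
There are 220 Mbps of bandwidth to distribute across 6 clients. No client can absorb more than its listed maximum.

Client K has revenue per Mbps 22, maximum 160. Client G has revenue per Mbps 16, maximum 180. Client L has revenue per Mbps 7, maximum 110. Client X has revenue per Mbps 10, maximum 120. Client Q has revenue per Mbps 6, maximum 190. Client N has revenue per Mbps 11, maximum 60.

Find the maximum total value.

4480

Rank by revenue per Mbps: Client K 22 > Client G 16 > Client N 11 > Client X 10 > Client L 7 > Client Q 6.
Give Client K 160 to hit its cap of 160 ; 60 left.
Client G has room for 180 but only 60 remain, so it gets 60.
Total = 22×160 + 16×60 = 4480.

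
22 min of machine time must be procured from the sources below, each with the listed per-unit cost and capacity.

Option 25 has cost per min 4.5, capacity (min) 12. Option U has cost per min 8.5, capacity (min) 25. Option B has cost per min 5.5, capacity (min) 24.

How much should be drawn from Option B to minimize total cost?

Use sources in increasing cost order.
Take 12 from Option 25 at 4.5 → need 10 more.
Take 10 from Option B at 5.5 to finish.
Option U: unused.

10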